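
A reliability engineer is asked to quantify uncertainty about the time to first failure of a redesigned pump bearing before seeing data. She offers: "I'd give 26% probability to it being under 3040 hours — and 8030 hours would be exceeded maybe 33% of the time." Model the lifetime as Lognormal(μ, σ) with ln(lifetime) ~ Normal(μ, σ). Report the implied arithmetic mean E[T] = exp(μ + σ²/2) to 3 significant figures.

E[T] ≈ 8090 hours

If T ~ Lognormal(μ,σ) then ln T ~ Normal(μ,σ), so the p-quantile of ln T is μ + z_p·σ.
ln(3040) = 8.02 and ln(8030) = 8.991; z_{0.26} = -0.6433, z_{0.67} = 0.4399.
σ = (8.991 − 8.02)/(0.4399 − (-0.6433)) = 0.897.
μ = 8.02 − (-0.6433)·0.897 = 8.596.
E[T] = exp(μ + σ²/2) = exp(8.596 + 0.4020) = 8090 hours.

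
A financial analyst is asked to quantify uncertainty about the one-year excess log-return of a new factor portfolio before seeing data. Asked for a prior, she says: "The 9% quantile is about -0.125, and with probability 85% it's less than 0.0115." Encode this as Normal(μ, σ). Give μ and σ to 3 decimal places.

μ = -0.048, σ = 0.057

For Normal(μ,σ), the p-quantile is μ + z_p·σ. Here z_{0.09} = -1.341, z_{0.85} = 1.036.
So -0.125 = μ − 1.341σ and 0.0115 = μ + 1.036σ.
Subtracting: σ = (0.0115 − -0.125)/(1.036 − (-1.341)) = 0.057.
Then μ = -0.125 − (-1.341)·0.057 = -0.048.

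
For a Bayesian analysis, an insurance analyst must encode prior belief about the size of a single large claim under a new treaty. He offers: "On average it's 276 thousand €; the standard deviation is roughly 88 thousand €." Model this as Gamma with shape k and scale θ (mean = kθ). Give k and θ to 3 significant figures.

For Gamma(k, scale θ): mean = kθ, variance = kθ², so CV = 1/√k.
CV = SD/mean = 88/276 = 0.3188, hence k = 1/CV² = 9.84.
Then θ = mean/k = 276/9.84 = 28.1.

k ≈ 9.84, θ ≈ 28.1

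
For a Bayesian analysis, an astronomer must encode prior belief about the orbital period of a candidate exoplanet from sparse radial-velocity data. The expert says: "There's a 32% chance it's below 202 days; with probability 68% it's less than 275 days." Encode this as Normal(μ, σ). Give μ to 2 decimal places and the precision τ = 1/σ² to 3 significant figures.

For Normal(μ,σ), the p-quantile is μ + z_p·σ. Here z_{0.32} = -0.4677, z_{0.68} = 0.4677.
So 202 = μ − 0.4677σ and 275 = μ + 0.4677σ.
Subtracting: σ = (275 − 202)/(0.4677 − (-0.4677)) = 78.04.
Then μ = 202 − (-0.4677)·78.04 = 238.50.
Precision τ = 1/σ² = 1/78.04² = 0.000164.

μ = 238.50, τ = 0.000164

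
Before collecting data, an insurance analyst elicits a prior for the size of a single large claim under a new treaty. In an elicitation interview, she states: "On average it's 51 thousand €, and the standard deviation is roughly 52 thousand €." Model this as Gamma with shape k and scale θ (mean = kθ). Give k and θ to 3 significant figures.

k ≈ 0.962, θ ≈ 53

For Gamma(k, scale θ): mean = kθ, variance = kθ², so CV = 1/√k.
CV = SD/mean = 52/51 = 1.02, hence k = 1/CV² = 0.962.
Then θ = mean/k = 51/0.962 = 53.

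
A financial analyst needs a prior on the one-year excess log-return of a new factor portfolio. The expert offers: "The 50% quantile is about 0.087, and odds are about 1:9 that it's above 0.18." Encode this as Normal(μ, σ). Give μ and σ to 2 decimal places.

μ = 0.09, σ = 0.07

For Normal(μ,σ), the p-quantile is μ + z_p·σ. Here z_{0.5} = 0, z_{0.9} = 1.282.
So 0.087 = μ + 0σ and 0.18 = μ + 1.282σ.
Subtracting: σ = (0.18 − 0.087)/(1.282 − (0)) = 0.07.
Then μ = 0.087 − (0)·0.07 = 0.09.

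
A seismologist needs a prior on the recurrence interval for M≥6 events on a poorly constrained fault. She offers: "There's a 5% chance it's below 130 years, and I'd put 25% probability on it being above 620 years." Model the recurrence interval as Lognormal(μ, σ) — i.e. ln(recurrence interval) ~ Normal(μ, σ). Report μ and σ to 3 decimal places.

If T ~ Lognormal(μ,σ) then ln T ~ Normal(μ,σ), so the p-quantile of ln T is μ + z_p·σ.
ln(130) = 4.868 and ln(620) = 6.43; z_{0.05} = -1.645, z_{0.75} = 0.6745.
σ = (6.43 − 4.868)/(0.6745 − (-1.645)) = 0.674.
μ = 4.868 − (-1.645)·0.674 = 5.975.

μ ≈ 5.975, σ ≈ 0.674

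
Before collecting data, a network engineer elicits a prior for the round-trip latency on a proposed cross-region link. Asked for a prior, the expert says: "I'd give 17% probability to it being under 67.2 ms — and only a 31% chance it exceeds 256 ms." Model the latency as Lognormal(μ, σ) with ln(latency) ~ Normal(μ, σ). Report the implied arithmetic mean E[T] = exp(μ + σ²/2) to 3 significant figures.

If T ~ Lognormal(μ,σ) then ln T ~ Normal(μ,σ), so the p-quantile of ln T is μ + z_p·σ.
ln(67.2) = 4.208 and ln(256) = 5.545; z_{0.17} = -0.9542, z_{0.69} = 0.4959.
σ = (5.545 − 4.208)/(0.4959 − (-0.9542)) = 0.922.
μ = 4.208 − (-0.9542)·0.922 = 5.088.
E[T] = exp(μ + σ²/2) = exp(5.088 + 0.4254) = 248 ms.

E[T] ≈ 248 ms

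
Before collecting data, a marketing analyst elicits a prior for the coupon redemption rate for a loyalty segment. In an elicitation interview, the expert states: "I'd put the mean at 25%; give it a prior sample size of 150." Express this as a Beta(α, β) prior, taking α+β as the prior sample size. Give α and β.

Under the effective-sample-size interpretation, Beta(α, β) has prior mean α/(α+β) and prior sample size α+β.
So α+β = 150 and α/(α+β) = 0.25, giving α = 0.25·150 = 37.5 and β = 150 − 37.5 = 112.5.

α = 37.5, β = 112.5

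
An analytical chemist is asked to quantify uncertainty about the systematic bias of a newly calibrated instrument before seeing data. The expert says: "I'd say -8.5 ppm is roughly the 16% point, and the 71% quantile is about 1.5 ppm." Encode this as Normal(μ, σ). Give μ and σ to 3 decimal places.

The p-quantile of Normal(μ,σ) is μ + z_p·σ, with z_{0.16} = -0.9945 and z_{0.71} = 0.5534.
Eliminate σ: μ = (z₂·x₁ − z₁·x₂)/(z₂ − z₁) = (0.5534·-8.5 − (-0.9945)·1.5)/1.548 = -2.075.
Then σ = (x₂ − x₁)/(z₂ − z₁) = (1.5 − -8.5)/1.548 = 6.461.

μ = -2.075, σ = 6.461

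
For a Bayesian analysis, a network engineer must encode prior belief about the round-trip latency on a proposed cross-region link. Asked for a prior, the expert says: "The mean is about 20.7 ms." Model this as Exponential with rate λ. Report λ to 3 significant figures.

λ ≈ 0.0483

Exponential mean = 1/λ, so λ = 1/20.7 = 0.0483.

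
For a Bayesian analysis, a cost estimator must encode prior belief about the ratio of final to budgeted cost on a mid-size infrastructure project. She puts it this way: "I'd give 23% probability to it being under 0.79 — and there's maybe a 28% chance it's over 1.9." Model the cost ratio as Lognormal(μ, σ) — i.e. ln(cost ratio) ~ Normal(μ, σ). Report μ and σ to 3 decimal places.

If T ~ Lognormal(μ,σ) then ln T ~ Normal(μ,σ), so the p-quantile of ln T is μ + z_p·σ.
ln(0.79) = -0.2357 and ln(1.9) = 0.6419; z_{0.23} = -0.7388, z_{0.72} = 0.5828.
σ = (0.6419 − -0.2357)/(0.5828 − (-0.7388)) = 0.664.
μ = -0.2357 − (-0.7388)·0.664 = 0.255.

μ ≈ 0.255, σ ≈ 0.664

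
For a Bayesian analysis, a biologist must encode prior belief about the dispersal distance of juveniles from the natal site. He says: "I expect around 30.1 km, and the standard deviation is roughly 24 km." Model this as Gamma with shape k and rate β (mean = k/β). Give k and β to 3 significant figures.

k ≈ 1.57, β ≈ 0.0523

For Gamma(k, rate β): mean = k/β, variance = k/β², so CV = 1/√k.
CV = SD/mean = 24/30.1 = 0.7973, hence k = 1/CV² = 1.57.
Then β = k/mean = 1.57/30.1 = 0.0523.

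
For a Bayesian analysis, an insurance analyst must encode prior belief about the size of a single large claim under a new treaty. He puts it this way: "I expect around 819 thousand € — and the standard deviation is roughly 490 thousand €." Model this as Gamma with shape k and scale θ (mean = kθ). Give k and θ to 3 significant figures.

For Gamma(k, scale θ): mean = kθ, variance = kθ², so CV = 1/√k.
CV = SD/mean = 490/819 = 0.5983, hence k = 1/CV² = 2.79.
Then θ = mean/k = 819/2.79 = 293.

k ≈ 2.79, θ ≈ 293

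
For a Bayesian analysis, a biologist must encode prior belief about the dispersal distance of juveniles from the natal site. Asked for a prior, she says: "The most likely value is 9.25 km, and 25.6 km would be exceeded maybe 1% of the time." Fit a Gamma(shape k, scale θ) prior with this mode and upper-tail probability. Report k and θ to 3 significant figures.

Gamma(k,θ) with k>1 has mode (k−1)θ, so θ = 9.25/(k−1).
Need P(X < 25.6) = 0.99 with θ tied to k this way. Start at k = 2, θ = 9.25: P(X<25.6) ≈ 0.763.
Too low — raise k to concentrate. Iterating converges to k ≈ 5.43.
Then θ = 9.25/(5.43−1) ≈ 2.09.

k ≈ 5.43, θ ≈ 2.09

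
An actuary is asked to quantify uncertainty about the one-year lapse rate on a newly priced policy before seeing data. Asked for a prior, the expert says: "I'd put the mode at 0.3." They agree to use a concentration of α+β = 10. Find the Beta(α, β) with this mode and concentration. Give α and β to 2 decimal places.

α = 3.40, β = 6.60

For α,β > 1 the Beta mode is (α−1)/(α+β−2). With α+β = 10, the mode is (α−1)/8.
Set (α−1)/8 = 0.3 → α = 1 + 0.3·8 = 3.40.
β = 10 − α = 6.60.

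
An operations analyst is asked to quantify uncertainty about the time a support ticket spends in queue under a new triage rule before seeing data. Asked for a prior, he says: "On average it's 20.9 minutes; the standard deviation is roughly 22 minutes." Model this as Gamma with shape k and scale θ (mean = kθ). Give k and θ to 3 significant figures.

k ≈ 0.902, θ ≈ 23.2

For Gamma(k, scale θ): mean = kθ, variance = kθ², so CV = 1/√k.
CV = SD/mean = 22/20.9 = 1.053, hence k = 1/CV² = 0.902.
Then θ = mean/k = 20.9/0.902 = 23.2.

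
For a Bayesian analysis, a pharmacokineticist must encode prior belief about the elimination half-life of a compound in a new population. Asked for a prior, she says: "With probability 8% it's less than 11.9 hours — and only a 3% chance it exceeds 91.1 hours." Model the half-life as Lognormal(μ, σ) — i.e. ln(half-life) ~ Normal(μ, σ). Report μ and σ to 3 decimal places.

If T ~ Lognormal(μ,σ) then ln T ~ Normal(μ,σ), so the p-quantile of ln T is μ + z_p·σ.
ln(11.9) = 2.477 and ln(91.1) = 4.512; z_{0.08} = -1.405, z_{0.97} = 1.881.
σ = (4.512 − 2.477)/(1.881 − (-1.405)) = 0.619.
μ = 2.477 − (-1.405)·0.619 = 3.347.

μ ≈ 3.347, σ ≈ 0.619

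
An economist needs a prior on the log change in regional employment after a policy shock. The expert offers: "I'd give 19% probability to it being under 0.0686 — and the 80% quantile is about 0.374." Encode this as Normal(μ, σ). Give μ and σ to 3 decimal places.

μ = 0.225, σ = 0.178

The p-quantile of Normal(μ,σ) is μ + z_p·σ, with z_{0.19} = -0.8779 and z_{0.8} = 0.8416.
Eliminate σ: μ = (z₂·x₁ − z₁·x₂)/(z₂ − z₁) = (0.8416·0.0686 − (-0.8779)·0.374)/1.72 = 0.225.
Then σ = (x₂ − x₁)/(z₂ − z₁) = (0.374 − 0.0686)/1.72 = 0.178.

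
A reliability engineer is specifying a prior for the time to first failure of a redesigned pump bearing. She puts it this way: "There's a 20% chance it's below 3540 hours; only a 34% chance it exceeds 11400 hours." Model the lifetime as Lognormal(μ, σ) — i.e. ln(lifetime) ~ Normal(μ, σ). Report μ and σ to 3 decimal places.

If T ~ Lognormal(μ,σ) then ln T ~ Normal(μ,σ), so the p-quantile of ln T is μ + z_p·σ.
ln(3540) = 8.172 and ln(11400) = 9.341; z_{0.2} = -0.8416, z_{0.66} = 0.4125.
σ = (9.341 − 8.172)/(0.4125 − (-0.8416)) = 0.933.
μ = 8.172 − (-0.8416)·0.933 = 8.957.

μ ≈ 8.957, σ ≈ 0.933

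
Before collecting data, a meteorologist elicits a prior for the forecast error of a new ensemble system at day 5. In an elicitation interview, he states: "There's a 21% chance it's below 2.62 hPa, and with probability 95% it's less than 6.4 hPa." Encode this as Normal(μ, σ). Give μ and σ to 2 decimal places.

μ = 3.86, σ = 1.54

For Normal(μ,σ), the p-quantile is μ + z_p·σ. Here z_{0.21} = -0.8064, z_{0.95} = 1.645.
So 2.62 = μ − 0.8064σ and 6.4 = μ + 1.645σ.
Subtracting: σ = (6.4 − 2.62)/(1.645 − (-0.8064)) = 1.54.
Then μ = 2.62 − (-0.8064)·1.54 = 3.86.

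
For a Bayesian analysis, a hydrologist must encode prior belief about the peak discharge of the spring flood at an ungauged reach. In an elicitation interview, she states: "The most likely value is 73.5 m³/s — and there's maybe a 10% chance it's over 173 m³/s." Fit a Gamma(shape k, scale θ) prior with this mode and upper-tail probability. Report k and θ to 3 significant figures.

k ≈ 3.62, θ ≈ 28

Gamma(k,θ) with k>1 has mode (k−1)θ, so θ = 73.5/(k−1).
Need P(X < 173) = 0.9 with θ tied to k this way. Start at k = 2, θ = 73.5: P(X<173) ≈ 0.681.
Too low — raise k to concentrate. Iterating converges to k ≈ 3.62.
Then θ = 73.5/(3.62−1) ≈ 28.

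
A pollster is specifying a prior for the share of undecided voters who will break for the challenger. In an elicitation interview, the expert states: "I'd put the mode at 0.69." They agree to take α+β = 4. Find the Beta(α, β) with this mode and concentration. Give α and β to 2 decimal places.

For α,β > 1 the Beta mode is (α−1)/(α+β−2). With α+β = 4, the mode is (α−1)/2.
Set (α−1)/2 = 0.69 → α = 1 + 0.69·2 = 2.38.
β = 4 − α = 1.62.

α = 2.38, β = 1.62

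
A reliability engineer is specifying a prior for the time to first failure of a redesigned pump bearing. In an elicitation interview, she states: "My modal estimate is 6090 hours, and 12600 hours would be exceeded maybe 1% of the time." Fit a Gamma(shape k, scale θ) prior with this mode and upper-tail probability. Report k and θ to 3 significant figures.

k ≈ 10.2, θ ≈ 660

Gamma(k,θ) with k>1 has mode (k−1)θ, so θ = 6090/(k−1).
Need P(X < 12600) = 0.99 with θ tied to k this way. Start at k = 2, θ = 6090: P(X<12600) ≈ 0.612.
Too low — raise k to concentrate. Iterating converges to k ≈ 10.2.
Then θ = 6090/(10.2−1) ≈ 660.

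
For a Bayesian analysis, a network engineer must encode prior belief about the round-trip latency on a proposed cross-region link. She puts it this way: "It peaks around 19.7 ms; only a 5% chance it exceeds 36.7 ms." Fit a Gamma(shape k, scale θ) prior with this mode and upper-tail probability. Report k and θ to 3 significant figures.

k ≈ 8.19, θ ≈ 2.74

Gamma(k,θ) with k>1 has mode (k−1)θ, so θ = 19.7/(k−1).
Need P(X < 36.7) = 0.95 with θ tied to k this way. Start at k = 2, θ = 19.7: P(X<36.7) ≈ 0.556.
Too low — raise k to concentrate. Iterating converges to k ≈ 8.19.
Then θ = 19.7/(8.19−1) ≈ 2.74.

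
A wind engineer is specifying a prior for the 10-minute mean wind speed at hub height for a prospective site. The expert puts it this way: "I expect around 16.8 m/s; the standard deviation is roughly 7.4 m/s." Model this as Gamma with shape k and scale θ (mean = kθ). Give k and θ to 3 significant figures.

For Gamma(k, scale θ): mean = kθ, variance = kθ², so CV = 1/√k.
CV = SD/mean = 7.4/16.8 = 0.4405, hence k = 1/CV² = 5.15.
Then θ = mean/k = 16.8/5.15 = 3.26.

k ≈ 5.15, θ ≈ 3.26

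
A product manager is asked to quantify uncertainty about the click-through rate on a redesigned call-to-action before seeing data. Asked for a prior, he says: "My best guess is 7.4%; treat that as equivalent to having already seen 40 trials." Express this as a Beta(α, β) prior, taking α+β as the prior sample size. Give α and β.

α = 2.96, β = 37.04

Under the effective-sample-size interpretation, Beta(α, β) has prior mean α/(α+β) and prior sample size α+β.
So α+β = 40 and α/(α+β) = 0.074, giving α = 0.074·40 = 2.96 and β = 40 − 2.96 = 37.04.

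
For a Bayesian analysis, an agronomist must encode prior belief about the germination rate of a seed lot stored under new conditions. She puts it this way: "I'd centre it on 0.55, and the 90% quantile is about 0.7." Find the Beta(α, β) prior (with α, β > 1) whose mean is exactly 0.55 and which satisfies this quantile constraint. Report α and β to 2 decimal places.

α ≈ 9.56, β ≈ 7.83

With mean 0.55 fixed, write α = 0.55s, β = 0.45s where s = α+β.
Need P(θ < 0.7) = 0.9 under Beta(0.55s, 0.45s). Normal approximation: (q−m)/√(m(1−m)/s) ≈ z_{0.9} = 1.28, so s ≈ 0.55·0.45·(1.28)²/(0.7−0.55)² = 18.1.
At s = 18.1: P(θ<0.7) ≈ 0.904. Adjusting to match 0.9 gives s ≈ 17.39.
So α = 0.55·17.39 ≈ 9.56, β = 0.45·17.39 ≈ 7.83.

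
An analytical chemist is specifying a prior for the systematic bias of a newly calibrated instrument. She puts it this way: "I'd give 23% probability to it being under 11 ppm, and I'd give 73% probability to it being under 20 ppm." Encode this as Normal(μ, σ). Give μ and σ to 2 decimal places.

The p-quantile of Normal(μ,σ) is μ + z_p·σ, with z_{0.23} = -0.7388 and z_{0.73} = 0.6128.
Eliminate σ: μ = (z₂·x₁ − z₁·x₂)/(z₂ − z₁) = (0.6128·11 − (-0.7388)·20)/1.352 = 15.92.
Then σ = (x₂ − x₁)/(z₂ − z₁) = (20 − 11)/1.352 = 6.66.

μ = 15.92, σ = 6.66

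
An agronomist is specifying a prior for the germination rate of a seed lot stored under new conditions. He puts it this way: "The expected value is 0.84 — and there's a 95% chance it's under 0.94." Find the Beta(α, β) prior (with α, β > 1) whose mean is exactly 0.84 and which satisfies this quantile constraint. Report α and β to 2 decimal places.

α ≈ 21.55, β ≈ 4.10

With mean 0.84 fixed, write α = 0.84s, β = 0.16s where s = α+β.
Need P(θ < 0.94) = 0.95 under Beta(0.84s, 0.16s). Normal approximation: (q−m)/√(m(1−m)/s) ≈ z_{0.95} = 1.64, so s ≈ 0.84·0.16·(1.64)²/(0.94−0.84)² = 36.4.
At s = 36.4: P(θ<0.94) ≈ 0.978. Adjusting to match 0.95 gives s ≈ 25.65.
So α = 0.84·25.65 ≈ 21.55, β = 0.16·25.65 ≈ 4.10.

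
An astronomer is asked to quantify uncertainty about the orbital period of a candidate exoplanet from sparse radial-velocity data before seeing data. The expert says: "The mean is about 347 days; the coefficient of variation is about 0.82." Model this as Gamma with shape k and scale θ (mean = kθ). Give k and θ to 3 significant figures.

For Gamma(k, scale θ): mean = kθ, variance = kθ², so CV = 1/√k.
CV = 0.82, hence k = 1/CV² = 1.49.
Then θ = mean/k = 347/1.49 = 233.

k ≈ 1.49, θ ≈ 233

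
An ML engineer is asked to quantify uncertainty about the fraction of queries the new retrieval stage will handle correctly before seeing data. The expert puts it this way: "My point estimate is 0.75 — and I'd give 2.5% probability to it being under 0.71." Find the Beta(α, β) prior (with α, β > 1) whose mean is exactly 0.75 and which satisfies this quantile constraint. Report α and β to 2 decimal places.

α ≈ 353.98, β ≈ 117.99

With mean 0.75 fixed, write α = 0.75s, β = 0.25s where s = α+β.
Need P(θ < 0.71) = 0.025 under Beta(0.75s, 0.25s). Normal approximation: (q−m)/√(m(1−m)/s) ≈ z_{0.025} = -1.96, so s ≈ 0.75·0.25·(-1.96)²/(0.71−0.75)² = 450.2.
At s = 450.2: P(θ<0.71) ≈ 0.028. Adjusting to match 0.025 gives s ≈ 471.98.
So α = 0.75·471.98 ≈ 353.98, β = 0.25·471.98 ≈ 117.99.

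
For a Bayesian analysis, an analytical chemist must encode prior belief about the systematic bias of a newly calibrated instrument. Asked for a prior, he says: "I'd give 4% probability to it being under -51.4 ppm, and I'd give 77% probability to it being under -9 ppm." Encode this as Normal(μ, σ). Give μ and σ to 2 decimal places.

For Normal(μ,σ), the p-quantile is μ + z_p·σ. Here z_{0.04} = -1.751, z_{0.77} = 0.7388.
So -51.4 = μ − 1.751σ and -9 = μ + 0.7388σ.
Subtracting: σ = (-9 − -51.4)/(0.7388 − (-1.751)) = 17.03.
Then μ = -51.4 − (-1.751)·17.03 = -21.58.

μ = -21.58, σ = 17.03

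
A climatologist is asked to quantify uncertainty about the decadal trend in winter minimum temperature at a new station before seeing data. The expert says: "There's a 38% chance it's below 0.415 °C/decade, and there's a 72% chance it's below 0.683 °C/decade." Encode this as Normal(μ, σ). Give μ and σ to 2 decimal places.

μ = 0.51, σ = 0.30

For Normal(μ,σ), the p-quantile is μ + z_p·σ. Here z_{0.38} = -0.3055, z_{0.72} = 0.5828.
So 0.415 = μ − 0.3055σ and 0.683 = μ + 0.5828σ.
Subtracting: σ = (0.683 − 0.415)/(0.5828 − (-0.3055)) = 0.30.
Then μ = 0.415 − (-0.3055)·0.30 = 0.51.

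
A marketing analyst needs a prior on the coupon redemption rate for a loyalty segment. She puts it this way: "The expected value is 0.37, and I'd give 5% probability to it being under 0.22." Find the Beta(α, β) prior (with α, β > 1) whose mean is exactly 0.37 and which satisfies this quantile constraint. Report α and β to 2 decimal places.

With mean 0.37 fixed, write α = 0.37s, β = 0.63s where s = α+β.
Need P(θ < 0.22) = 0.05 under Beta(0.37s, 0.63s). Normal approximation: (q−m)/√(m(1−m)/s) ≈ z_{0.05} = -1.64, so s ≈ 0.37·0.63·(-1.64)²/(0.22−0.37)² = 28.0.
At s = 28.0: P(θ<0.22) ≈ 0.040. Adjusting to match 0.05 gives s ≈ 24.94.
So α = 0.37·24.94 ≈ 9.23, β = 0.63·24.94 ≈ 15.71.

α ≈ 9.23, β ≈ 15.71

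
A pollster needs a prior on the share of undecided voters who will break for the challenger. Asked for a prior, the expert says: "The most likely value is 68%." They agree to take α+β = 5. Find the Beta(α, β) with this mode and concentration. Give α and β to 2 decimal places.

For α,β > 1 the Beta mode is (α−1)/(α+β−2). With α+β = 5, the mode is (α−1)/3.
Set (α−1)/3 = 0.68 → α = 1 + 0.68·3 = 3.04.
β = 5 − α = 1.96.

α = 3.04, β = 1.96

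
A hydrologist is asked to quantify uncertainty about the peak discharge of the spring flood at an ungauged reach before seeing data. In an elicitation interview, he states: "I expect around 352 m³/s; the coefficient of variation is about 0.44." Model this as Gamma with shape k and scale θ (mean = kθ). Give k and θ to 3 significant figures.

k ≈ 5.17, θ ≈ 68.1

For Gamma(k, scale θ): mean = kθ, variance = kθ², so CV = 1/√k.
CV = 0.44, hence k = 1/CV² = 5.17.
Then θ = mean/k = 352/5.17 = 68.1.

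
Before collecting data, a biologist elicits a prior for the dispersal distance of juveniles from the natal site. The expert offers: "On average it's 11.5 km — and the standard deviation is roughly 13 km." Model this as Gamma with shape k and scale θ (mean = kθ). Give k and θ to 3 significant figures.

For Gamma(k, scale θ): mean = kθ, variance = kθ², so CV = 1/√k.
CV = SD/mean = 13/11.5 = 1.13, hence k = 1/CV² = 0.783.
Then θ = mean/k = 11.5/0.783 = 14.7.

k ≈ 0.783, θ ≈ 14.7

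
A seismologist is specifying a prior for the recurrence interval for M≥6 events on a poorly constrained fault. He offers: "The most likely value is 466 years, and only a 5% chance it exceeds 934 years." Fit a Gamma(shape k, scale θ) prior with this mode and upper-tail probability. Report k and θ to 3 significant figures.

k ≈ 6.73, θ ≈ 81.3

Gamma(k,θ) with k>1 has mode (k−1)θ, so θ = 466/(k−1).
Need P(X < 934) = 0.95 with θ tied to k this way. Start at k = 2, θ = 466: P(X<934) ≈ 0.595.
Too low — raise k to concentrate. Iterating converges to k ≈ 6.73.
Then θ = 466/(6.73−1) ≈ 81.3.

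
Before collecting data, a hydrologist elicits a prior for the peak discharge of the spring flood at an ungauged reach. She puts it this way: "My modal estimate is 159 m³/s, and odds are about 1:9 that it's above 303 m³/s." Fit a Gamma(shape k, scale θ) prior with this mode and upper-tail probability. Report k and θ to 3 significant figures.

Gamma(k,θ) with k>1 has mode (k−1)θ, so θ = 159/(k−1).
Need P(X < 303) = 0.9 with θ tied to k this way. Start at k = 2, θ = 159: P(X<303) ≈ 0.568.
Too low — raise k to concentrate. Iterating converges to k ≈ 5.6.
Then θ = 159/(5.6−1) ≈ 34.6.

k ≈ 5.6, θ ≈ 34.6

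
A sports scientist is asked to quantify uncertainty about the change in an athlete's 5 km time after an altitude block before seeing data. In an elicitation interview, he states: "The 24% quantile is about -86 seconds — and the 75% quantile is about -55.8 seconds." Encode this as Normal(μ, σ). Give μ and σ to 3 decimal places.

For Normal(μ,σ), the p-quantile is μ + z_p·σ. Here z_{0.24} = -0.7063, z_{0.75} = 0.6745.
So -86 = μ − 0.7063σ and -55.8 = μ + 0.6745σ.
Subtracting: σ = (-55.8 − -86)/(0.6745 − (-0.7063)) = 21.872.
Then μ = -86 − (-0.7063)·21.872 = -70.552.

μ = -70.552, σ = 21.872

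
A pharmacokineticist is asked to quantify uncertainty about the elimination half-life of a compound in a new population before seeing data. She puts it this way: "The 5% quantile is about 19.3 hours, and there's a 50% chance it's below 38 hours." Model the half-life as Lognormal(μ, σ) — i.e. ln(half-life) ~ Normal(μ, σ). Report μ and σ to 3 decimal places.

μ ≈ 3.638, σ ≈ 0.412

If T ~ Lognormal(μ,σ) then ln T ~ Normal(μ,σ), so the p-quantile of ln T is μ + z_p·σ.
ln(19.3) = 2.96 and ln(38) = 3.638; z_{0.05} = -1.645, z_{0.5} = 0.
σ = (3.638 − 2.96)/(0 − (-1.645)) = 0.412.
μ = 2.96 − (-1.645)·0.412 = 3.638.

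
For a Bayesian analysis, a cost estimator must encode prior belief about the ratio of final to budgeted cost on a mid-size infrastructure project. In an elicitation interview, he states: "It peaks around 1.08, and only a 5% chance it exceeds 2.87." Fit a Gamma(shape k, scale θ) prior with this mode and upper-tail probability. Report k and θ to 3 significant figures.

k ≈ 3.82, θ ≈ 0.383

Gamma(k,θ) with k>1 has mode (k−1)θ, so θ = 1.08/(k−1).
Need P(X < 2.87) = 0.95 with θ tied to k this way. Start at k = 2, θ = 1.08: P(X<2.87) ≈ 0.744.
Too low — raise k to concentrate. Iterating converges to k ≈ 3.82.
Then θ = 1.08/(3.82−1) ≈ 0.383.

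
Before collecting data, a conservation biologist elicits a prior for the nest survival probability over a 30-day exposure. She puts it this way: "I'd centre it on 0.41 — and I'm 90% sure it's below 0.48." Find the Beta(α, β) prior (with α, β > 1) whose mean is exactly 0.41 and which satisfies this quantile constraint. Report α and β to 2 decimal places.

α ≈ 33.55, β ≈ 48.28

With mean 0.41 fixed, write α = 0.41s, β = 0.59s where s = α+β.
Need P(θ < 0.48) = 0.9 under Beta(0.41s, 0.59s). Normal approximation: (q−m)/√(m(1−m)/s) ≈ z_{0.9} = 1.28, so s ≈ 0.41·0.59·(1.28)²/(0.48−0.41)² = 81.1.
At s = 81.1: P(θ<0.48) ≈ 0.899. Adjusting to match 0.9 gives s ≈ 81.83.
So α = 0.41·81.83 ≈ 33.55, β = 0.59·81.83 ≈ 48.28.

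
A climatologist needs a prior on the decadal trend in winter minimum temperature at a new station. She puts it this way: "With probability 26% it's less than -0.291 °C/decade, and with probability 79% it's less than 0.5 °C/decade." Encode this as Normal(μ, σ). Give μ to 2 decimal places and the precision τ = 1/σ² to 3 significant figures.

μ = 0.06, τ = 3.36

For Normal(μ,σ), the p-quantile is μ + z_p·σ. Here z_{0.26} = -0.6433, z_{0.79} = 0.8064.
So -0.291 = μ − 0.6433σ and 0.5 = μ + 0.8064σ.
Subtracting: σ = (0.5 − -0.291)/(0.8064 − (-0.6433)) = 0.55.
Then μ = -0.291 − (-0.6433)·0.55 = 0.06.
Precision τ = 1/σ² = 1/0.5456² = 3.36.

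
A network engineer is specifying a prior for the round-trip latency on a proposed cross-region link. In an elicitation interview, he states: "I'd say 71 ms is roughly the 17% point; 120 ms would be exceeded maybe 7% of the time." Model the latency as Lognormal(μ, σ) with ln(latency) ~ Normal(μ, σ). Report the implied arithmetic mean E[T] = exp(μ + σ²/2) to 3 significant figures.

E[T] ≈ 89.3 ms

If T ~ Lognormal(μ,σ) then ln T ~ Normal(μ,σ), so the p-quantile of ln T is μ + z_p·σ.
ln(71) = 4.263 and ln(120) = 4.787; z_{0.17} = -0.9542, z_{0.93} = 1.476.
σ = (4.787 − 4.263)/(1.476 − (-0.9542)) = 0.216.
μ = 4.263 − (-0.9542)·0.216 = 4.469.
E[T] = exp(μ + σ²/2) = exp(4.469 + 0.0233) = 89.3 ms.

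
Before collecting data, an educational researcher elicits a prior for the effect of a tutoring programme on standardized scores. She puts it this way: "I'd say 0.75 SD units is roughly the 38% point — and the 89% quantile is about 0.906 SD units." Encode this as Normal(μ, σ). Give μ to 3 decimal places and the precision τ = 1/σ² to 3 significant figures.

μ = 0.781, τ = 96.4

For Normal(μ,σ), the p-quantile is μ + z_p·σ. Here z_{0.38} = -0.3055, z_{0.89} = 1.227.
So 0.75 = μ − 0.3055σ and 0.906 = μ + 1.227σ.
Subtracting: σ = (0.906 − 0.75)/(1.227 − (-0.3055)) = 0.102.
Then μ = 0.75 − (-0.3055)·0.102 = 0.781.
Precision τ = 1/σ² = 1/0.1018² = 96.4.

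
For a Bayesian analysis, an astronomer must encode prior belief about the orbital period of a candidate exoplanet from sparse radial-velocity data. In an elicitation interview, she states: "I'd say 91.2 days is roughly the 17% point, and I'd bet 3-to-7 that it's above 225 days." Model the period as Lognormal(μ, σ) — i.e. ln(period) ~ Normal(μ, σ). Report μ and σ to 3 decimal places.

μ ≈ 5.096, σ ≈ 0.611

If T ~ Lognormal(μ,σ) then ln T ~ Normal(μ,σ), so the p-quantile of ln T is μ + z_p·σ.
ln(91.2) = 4.513 and ln(225) = 5.416; z_{0.17} = -0.9542, z_{0.7} = 0.5244.
σ = (5.416 − 4.513)/(0.5244 − (-0.9542)) = 0.611.
μ = 4.513 − (-0.9542)·0.611 = 5.096.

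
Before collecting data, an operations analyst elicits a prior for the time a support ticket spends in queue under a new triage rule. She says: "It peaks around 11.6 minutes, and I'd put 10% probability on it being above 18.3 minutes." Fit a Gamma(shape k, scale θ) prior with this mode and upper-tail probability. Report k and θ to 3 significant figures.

Gamma(k,θ) with k>1 has mode (k−1)θ, so θ = 11.6/(k−1).
Need P(X < 18.3) = 0.9 with θ tied to k this way. Start at k = 2, θ = 11.6: P(X<18.3) ≈ 0.468.
Too low — raise k to concentrate. Iterating converges to k ≈ 10.
Then θ = 11.6/(10−1) ≈ 1.29.

k ≈ 10, θ ≈ 1.29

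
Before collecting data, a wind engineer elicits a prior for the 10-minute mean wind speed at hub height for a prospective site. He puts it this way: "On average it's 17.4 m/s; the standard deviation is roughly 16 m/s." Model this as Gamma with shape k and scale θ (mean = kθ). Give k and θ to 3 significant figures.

For Gamma(k, scale θ): mean = kθ, variance = kθ², so CV = 1/√k.
CV = SD/mean = 16/17.4 = 0.9195, hence k = 1/CV² = 1.18.
Then θ = mean/k = 17.4/1.18 = 14.7.

k ≈ 1.18, θ ≈ 14.7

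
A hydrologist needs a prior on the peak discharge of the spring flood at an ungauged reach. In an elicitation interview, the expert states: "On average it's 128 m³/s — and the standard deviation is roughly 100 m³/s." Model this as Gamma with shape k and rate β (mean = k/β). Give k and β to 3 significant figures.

k ≈ 1.64, β ≈ 0.0128

For Gamma(k, rate β): mean = k/β, variance = k/β², so CV = 1/√k.
CV = SD/mean = 100/128 = 0.7812, hence k = 1/CV² = 1.64.
Then β = k/mean = 1.64/128 = 0.0128.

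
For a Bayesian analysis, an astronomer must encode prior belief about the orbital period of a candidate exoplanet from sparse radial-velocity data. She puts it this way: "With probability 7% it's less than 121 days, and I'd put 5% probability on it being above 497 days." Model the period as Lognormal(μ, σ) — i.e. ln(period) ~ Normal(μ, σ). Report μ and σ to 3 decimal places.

If T ~ Lognormal(μ,σ) then ln T ~ Normal(μ,σ), so the p-quantile of ln T is μ + z_p·σ.
ln(121) = 4.796 and ln(497) = 6.209; z_{0.07} = -1.476, z_{0.95} = 1.645.
σ = (6.209 − 4.796)/(1.645 − (-1.476)) = 0.453.
μ = 4.796 − (-1.476)·0.453 = 5.464.

μ ≈ 5.464, σ ≈ 0.453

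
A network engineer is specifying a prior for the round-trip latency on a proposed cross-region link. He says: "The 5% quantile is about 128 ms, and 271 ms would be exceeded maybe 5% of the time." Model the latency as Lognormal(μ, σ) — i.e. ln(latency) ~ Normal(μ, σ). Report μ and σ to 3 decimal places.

If T ~ Lognormal(μ,σ) then ln T ~ Normal(μ,σ), so the p-quantile of ln T is μ + z_p·σ.
ln(128) = 4.852 and ln(271) = 5.602; z_{0.05} = -1.645, z_{0.95} = 1.645.
σ = (5.602 − 4.852)/(1.645 − (-1.645)) = 0.228.
μ = 4.852 − (-1.645)·0.228 = 5.227.

μ ≈ 5.227, σ ≈ 0.228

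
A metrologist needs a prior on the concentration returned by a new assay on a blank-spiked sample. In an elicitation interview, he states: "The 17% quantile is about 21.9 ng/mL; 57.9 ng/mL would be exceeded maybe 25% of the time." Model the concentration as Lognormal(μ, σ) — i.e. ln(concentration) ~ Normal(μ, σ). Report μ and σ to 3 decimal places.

μ ≈ 3.656, σ ≈ 0.597

If T ~ Lognormal(μ,σ) then ln T ~ Normal(μ,σ), so the p-quantile of ln T is μ + z_p·σ.
ln(21.9) = 3.086 and ln(57.9) = 4.059; z_{0.17} = -0.9542, z_{0.75} = 0.6745.
σ = (4.059 − 3.086)/(0.6745 − (-0.9542)) = 0.597.
μ = 3.086 − (-0.9542)·0.597 = 3.656.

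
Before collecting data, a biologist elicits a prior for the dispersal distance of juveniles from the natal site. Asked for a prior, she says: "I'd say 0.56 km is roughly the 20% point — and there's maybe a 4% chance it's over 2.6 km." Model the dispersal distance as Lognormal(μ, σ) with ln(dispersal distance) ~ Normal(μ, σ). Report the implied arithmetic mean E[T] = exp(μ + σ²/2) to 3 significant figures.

If T ~ Lognormal(μ,σ) then ln T ~ Normal(μ,σ), so the p-quantile of ln T is μ + z_p·σ.
ln(0.56) = -0.5798 and ln(2.6) = 0.9555; z_{0.2} = -0.8416, z_{0.96} = 1.751.
σ = (0.9555 − -0.5798)/(1.751 − (-0.8416)) = 0.592.
μ = -0.5798 − (-0.8416)·0.592 = -0.081.
E[T] = exp(μ + σ²/2) = exp(-0.081 + 0.1754) = 1.1 km.

E[T] ≈ 1.1 km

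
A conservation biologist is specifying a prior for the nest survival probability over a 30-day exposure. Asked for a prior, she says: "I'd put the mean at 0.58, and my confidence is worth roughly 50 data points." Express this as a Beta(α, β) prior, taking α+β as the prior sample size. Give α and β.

Under the effective-sample-size interpretation, Beta(α, β) has prior mean α/(α+β) and prior sample size α+β.
So α+β = 50 and α/(α+β) = 0.58, giving α = 0.58·50 = 29 and β = 50 − 29 = 21.

α = 29, β = 21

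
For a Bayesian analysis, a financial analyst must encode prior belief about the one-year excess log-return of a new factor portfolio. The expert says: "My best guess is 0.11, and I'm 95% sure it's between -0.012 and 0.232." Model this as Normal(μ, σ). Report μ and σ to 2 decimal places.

μ = 0.11, σ = 0.06

A symmetric 95% interval runs μ ± z·σ with z = 1.96.
Half-width = 0.122, so σ = 0.122/1.96 = 0.06.
μ is the stated best guess, 0.11.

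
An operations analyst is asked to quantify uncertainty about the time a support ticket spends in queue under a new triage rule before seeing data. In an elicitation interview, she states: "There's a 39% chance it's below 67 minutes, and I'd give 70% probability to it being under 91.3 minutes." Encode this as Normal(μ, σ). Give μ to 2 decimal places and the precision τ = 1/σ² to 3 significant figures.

The p-quantile of Normal(μ,σ) is μ + z_p·σ, with z_{0.39} = -0.2793 and z_{0.7} = 0.5244.
Eliminate σ: μ = (z₂·x₁ − z₁·x₂)/(z₂ − z₁) = (0.5244·67 − (-0.2793)·91.3)/0.8037 = 75.45.
Then σ = (x₂ − x₁)/(z₂ − z₁) = (91.3 − 67)/0.8037 = 30.23.
Precision τ = 1/σ² = 1/30.23² = 0.00109.

μ = 75.45, τ = 0.00109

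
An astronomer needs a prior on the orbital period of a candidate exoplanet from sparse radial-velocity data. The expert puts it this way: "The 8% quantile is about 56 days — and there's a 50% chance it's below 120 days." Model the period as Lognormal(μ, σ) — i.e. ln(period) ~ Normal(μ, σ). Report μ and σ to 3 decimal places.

μ ≈ 4.787, σ ≈ 0.542

If T ~ Lognormal(μ,σ) then ln T ~ Normal(μ,σ), so the p-quantile of ln T is μ + z_p·σ.
ln(56) = 4.025 and ln(120) = 4.787; z_{0.08} = -1.405, z_{0.5} = 0.
σ = (4.787 − 4.025)/(0 − (-1.405)) = 0.542.
μ = 4.025 − (-1.405)·0.542 = 4.787.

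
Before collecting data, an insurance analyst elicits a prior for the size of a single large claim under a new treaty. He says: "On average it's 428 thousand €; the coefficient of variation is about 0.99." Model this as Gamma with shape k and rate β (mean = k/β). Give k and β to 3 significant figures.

For Gamma(k, rate β): mean = k/β, variance = k/β², so CV = 1/√k.
CV = 0.99, hence k = 1/CV² = 1.02.
Then β = k/mean = 1.02/428 = 0.00238.

k ≈ 1.02, β ≈ 0.00238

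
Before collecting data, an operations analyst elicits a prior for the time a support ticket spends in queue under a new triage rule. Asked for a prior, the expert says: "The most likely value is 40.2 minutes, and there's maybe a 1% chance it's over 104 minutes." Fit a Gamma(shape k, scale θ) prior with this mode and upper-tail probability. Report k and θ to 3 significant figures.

Gamma(k,θ) with k>1 has mode (k−1)θ, so θ = 40.2/(k−1).
Need P(X < 104) = 0.99 with θ tied to k this way. Start at k = 2, θ = 40.2: P(X<104) ≈ 0.730.
Too low — raise k to concentrate. Iterating converges to k ≈ 6.16.
Then θ = 40.2/(6.16−1) ≈ 7.8.

k ≈ 6.16, θ ≈ 7.8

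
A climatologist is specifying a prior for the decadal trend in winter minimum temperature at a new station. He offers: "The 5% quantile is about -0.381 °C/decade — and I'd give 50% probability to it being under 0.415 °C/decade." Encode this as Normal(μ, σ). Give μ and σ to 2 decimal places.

μ = 0.42, σ = 0.48

For Normal(μ,σ), the p-quantile is μ + z_p·σ. Here z_{0.05} = -1.645, z_{0.5} = 0.
So -0.381 = μ − 1.645σ and 0.415 = μ + 0σ.
Subtracting: σ = (0.415 − -0.381)/(0 − (-1.645)) = 0.48.
Then μ = -0.381 − (-1.645)·0.48 = 0.42.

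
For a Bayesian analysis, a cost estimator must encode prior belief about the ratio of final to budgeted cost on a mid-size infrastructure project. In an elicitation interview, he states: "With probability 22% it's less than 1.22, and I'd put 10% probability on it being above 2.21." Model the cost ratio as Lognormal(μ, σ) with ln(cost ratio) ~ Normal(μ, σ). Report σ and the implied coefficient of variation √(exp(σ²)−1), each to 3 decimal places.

If T ~ Lognormal(μ,σ) then ln T ~ Normal(μ,σ), so the p-quantile of ln T is μ + z_p·σ.
ln(1.22) = 0.1989 and ln(2.21) = 0.793; z_{0.22} = -0.7722, z_{0.9} = 1.282.
σ = (0.793 − 0.1989)/(1.282 − (-0.7722)) = 0.289.
μ = 0.1989 − (-0.7722)·0.289 = 0.422.
CV = √(exp(σ²)−1) = √(exp(0.0837)−1) = 0.295.

σ ≈ 0.289, CV ≈ 0.295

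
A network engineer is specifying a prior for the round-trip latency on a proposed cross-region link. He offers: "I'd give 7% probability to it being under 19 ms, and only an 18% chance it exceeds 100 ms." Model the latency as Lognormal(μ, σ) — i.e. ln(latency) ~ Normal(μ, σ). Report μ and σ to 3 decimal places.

If T ~ Lognormal(μ,σ) then ln T ~ Normal(μ,σ), so the p-quantile of ln T is μ + z_p·σ.
ln(19) = 2.944 and ln(100) = 4.605; z_{0.07} = -1.476, z_{0.82} = 0.9154.
σ = (4.605 − 2.944)/(0.9154 − (-1.476)) = 0.695.
μ = 2.944 − (-1.476)·0.695 = 3.969.

μ ≈ 3.969, σ ≈ 0.695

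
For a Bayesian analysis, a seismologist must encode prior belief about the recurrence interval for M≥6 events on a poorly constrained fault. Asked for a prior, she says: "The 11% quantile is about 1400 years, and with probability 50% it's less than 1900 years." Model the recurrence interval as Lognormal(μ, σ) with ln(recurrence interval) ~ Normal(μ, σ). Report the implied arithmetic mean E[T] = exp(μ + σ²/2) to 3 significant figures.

E[T] ≈ 1960 years

If T ~ Lognormal(μ,σ) then ln T ~ Normal(μ,σ), so the p-quantile of ln T is μ + z_p·σ.
ln(1400) = 7.244 and ln(1900) = 7.55; z_{0.11} = -1.227, z_{0.5} = 0.
σ = (7.55 − 7.244)/(0 − (-1.227)) = 0.249.
μ = 7.244 − (-1.227)·0.249 = 7.550.
E[T] = exp(μ + σ²/2) = exp(7.550 + 0.0310) = 1960 years.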